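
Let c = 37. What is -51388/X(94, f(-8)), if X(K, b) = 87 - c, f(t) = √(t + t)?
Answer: -25694/25 ≈ -1027.8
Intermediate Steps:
f(t) = √2*√t (f(t) = √(2*t) = √2*√t)
X(K, b) = 50 (X(K, b) = 87 - 1*37 = 87 - 37 = 50)
-51388/X(94, f(-8)) = -51388/50 = -51388*1/50 = -25694/25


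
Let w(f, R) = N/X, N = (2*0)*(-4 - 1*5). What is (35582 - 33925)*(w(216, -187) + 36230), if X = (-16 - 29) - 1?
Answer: 60033110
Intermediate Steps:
X = -46 (X = -45 - 1 = -46)
N = 0 (N = 0*(-4 - 5) = 0*(-9) = 0)
w(f, R) = 0 (w(f, R) = 0/(-46) = 0*(-1/46) = 0)
(35582 - 33925)*(w(216, -187) + 36230) = (35582 - 33925)*(0 + 36230) = 1657*36230 = 60033110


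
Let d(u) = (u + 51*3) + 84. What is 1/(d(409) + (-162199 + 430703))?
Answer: 1/269150 ≈ 3.7154e-6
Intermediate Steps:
d(u) = 237 + u (d(u) = (u + 153) + 84 = (153 + u) + 84 = 237 + u)
1/(d(409) + (-162199 + 430703)) = 1/((237 + 409) + (-162199 + 430703)) = 1/(646 + 268504) = 1/269150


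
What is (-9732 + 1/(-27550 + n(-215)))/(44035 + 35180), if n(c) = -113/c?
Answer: -57643969499/469201297455 ≈ -0.12286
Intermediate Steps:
(-9732 + 1/(-27550 + n(-215)))/(44035 + 35180) = (-9732 + 1/(-27550 - 113/(-215)))/(44035 + 35180) = (-9732 + 1/(-27550 - 113*(-1/215)))/79215 = (-9732 + 1/(-27550 + 113/215))*(1/79215) = (-9732 + 1/(-5923137/215))*(1/79215) = (-9732 - 215/5923137)*(1/79215) = -57643969499/5923137*1/79215 = -57643969499/469201297455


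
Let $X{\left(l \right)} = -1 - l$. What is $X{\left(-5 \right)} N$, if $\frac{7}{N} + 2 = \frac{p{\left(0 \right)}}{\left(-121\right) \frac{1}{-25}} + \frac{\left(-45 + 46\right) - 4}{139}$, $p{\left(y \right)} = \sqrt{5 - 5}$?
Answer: $- \frac{3892}{281} \approx -13.851$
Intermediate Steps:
$p{\left(y \right)} = 0$ ($p{\left(y \right)} = \sqrt{0} = 0$)
$N = - \frac{973}{281}$ ($N = \frac{7}{-2 + \left(\frac{0}{\left(-121\right) \frac{1}{-25}} + \frac{\left(-45 + 46\right) - 4}{139}\right)} = \frac{7}{-2 + \left(\frac{0}{\left(-121\right) \left(- \frac{1}{25}\right)} + \left(1 - 4\right) \frac{1}{139}\right)} = \frac{7}{-2 - \left(\frac{3}{139} + \frac{0}{\frac{121}{25}}\right)} = \frac{7}{-2 + \left(0 \cdot \frac{25}{121} - \frac{3}{139}\right)} = \frac{7}{-2 + \left(0 - \frac{3}{139}\right)} = \frac{7}{-2 - \frac{3}{139}} = \frac{7}{- \frac{281}{139}} = 7 \left(- \frac{139}{281}\right) = - \frac{973}{281} \approx -3.4626$)
$X{\left(-5 \right)} N = \left(-1 - -5\right) \left(- \frac{973}{281}\right) = \left(-1 + 5\right) \left(- \frac{973}{281}\right) = 4 \left(- \frac{973}{281}\right) = - \frac{3892}{281}$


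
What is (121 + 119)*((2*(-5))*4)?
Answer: -9600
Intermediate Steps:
(121 + 119)*((2*(-5))*4) = 240*(-10*4) = 240*(-40) = -9600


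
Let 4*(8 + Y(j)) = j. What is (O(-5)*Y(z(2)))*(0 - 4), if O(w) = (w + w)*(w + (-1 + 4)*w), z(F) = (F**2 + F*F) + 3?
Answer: 4200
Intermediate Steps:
z(F) = 3 + 2*F**2 (z(F) = (F**2 + F**2) + 3 = 2*F**2 + 3 = 3 + 2*F**2)
O(w) = 8*w**2 (O(w) = (2*w)*(w + 3*w) = (2*w)*(4*w) = 8*w**2)
Y(j) = -8 + j/4
(O(-5)*Y(z(2)))*(0 - 4) = ((8*(-5)**2)*(-8 + (3 + 2*2**2)/4))*(0 - 4) = ((8*25)*(-8 + (3 + 2*4)/4))*(-4) = (200*(-8 + (3 + 8)/4))*(-4) = (200*(-8 + (1/4)*11))*(-4) = (200*(-8 + 11/4))*(-4) = (200*(-21/4))*(-4) = -1050*(-4) = 4200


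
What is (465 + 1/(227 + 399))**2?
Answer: 84733970281/391876 ≈ 2.1623e+5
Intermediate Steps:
(465 + 1/(227 + 399))**2 = (465 + 1/626)**2 = (291091/626)**2 = 84733970281/391876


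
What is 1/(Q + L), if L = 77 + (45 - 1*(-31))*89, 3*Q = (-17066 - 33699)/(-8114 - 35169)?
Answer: 129849/888347774 ≈ 0.00014617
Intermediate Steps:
Q = 50765/129849 (Q = ((-17066 - 33699)/(-8114 - 35169))/3 = (-50765/(-43283))/3 = (-50765*(-1/43283))/3 = (⅓)*(50765/43283) = 50765/129849 ≈ 0.39095)
L = 6841 (L = 77 + (45 + 31)*89 = 77 + 76*89 = 77 + 6764 = 6841)
1/(Q + L) = 1/(50765/129849 + 6841) = 1/(888347774/129849) = 129849/888347774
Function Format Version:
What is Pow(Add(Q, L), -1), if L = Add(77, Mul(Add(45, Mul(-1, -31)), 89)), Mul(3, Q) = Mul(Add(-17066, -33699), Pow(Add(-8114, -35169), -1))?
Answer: Rational(129849, 888347774) ≈ 0.00014617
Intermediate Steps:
Q = Rational(50765, 129849) (Q = Mul(Rational(1, 3), Mul(Add(-17066, -33699), Pow(Add(-8114, -35169), -1))) = Mul(Rational(1, 3), Mul(-50765, Pow(-43283, -1))) = Mul(Rational(1, 3), Mul(-50765, Rational(-1, 43283))) = Mul(Rational(1, 3), Rational(50765, 43283)) = Rational(50765, 129849) ≈ 0.39095)
L = 6841 (L = Add(77, Mul(Add(45, 31), 89)) = Add(77, Mul(76, 89)) = Add(77, 6764) = 6841)
Pow(Add(Q, L), -1) = Pow(Add(Rational(50765, 129849), 6841), -1) = Pow(Rational(888347774, 129849), -1) = Rational(129849, 888347774)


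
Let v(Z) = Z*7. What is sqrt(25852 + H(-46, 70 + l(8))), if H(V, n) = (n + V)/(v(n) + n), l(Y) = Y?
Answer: sqrt(39320970)/39 ≈ 160.79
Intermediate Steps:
v(Z) = 7*Z
H(V, n) = (V + n)/(8*n) (H(V, n) = (n + V)/(7*n + n) = (V + n)/((8*n)) = (V + n)*(1/(8*n)) = (V + n)/(8*n))
sqrt(25852 + H(-46, 70 + l(8))) = sqrt(25852 + (-46 + (70 + 8))/(8*(70 + 8))) = sqrt(25852 + (1/8)*(-46 + 78)/78) = sqrt(25852 + (1/8)*(1/78)*32) = sqrt(25852 + 2/39) = sqrt(1008230/39) = sqrt(39320970)/39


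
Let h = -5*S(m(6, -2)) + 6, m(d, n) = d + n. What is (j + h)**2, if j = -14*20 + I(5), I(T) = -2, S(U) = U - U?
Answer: 76176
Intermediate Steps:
S(U) = 0
h = 6 (h = -5*0 + 6 = 0 + 6 = 6)
j = -282 (j = -14*20 - 2 = -280 - 2 = -282)
(j + h)**2 = (-282 + 6)**2 = (-276)**2 = 76176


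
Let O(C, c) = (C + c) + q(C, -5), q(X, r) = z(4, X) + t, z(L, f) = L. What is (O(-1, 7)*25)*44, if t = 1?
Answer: 12100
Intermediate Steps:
q(X, r) = 5 (q(X, r) = 4 + 1 = 5)
O(C, c) = 5 + C + c (O(C, c) = (C + c) + 5 = 5 + C + c)
(O(-1, 7)*25)*44 = ((5 - 1 + 7)*25)*44 = (11*25)*44 = 275*44 = 12100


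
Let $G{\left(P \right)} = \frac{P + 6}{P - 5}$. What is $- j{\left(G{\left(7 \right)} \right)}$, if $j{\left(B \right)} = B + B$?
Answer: $-13$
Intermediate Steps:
$G{\left(P \right)} = \frac{6 + P}{-5 + P}$
$j{\left(B \right)} = 2 B$
$- j{\left(G{\left(7 \right)} \right)} = - 2 \frac{6 + 7}{-5 + 7} = - 2 \cdot \frac{1}{2} \cdot 13 = - \frac{2 \cdot 13}{2} = \left(-1\right) 13 = -13$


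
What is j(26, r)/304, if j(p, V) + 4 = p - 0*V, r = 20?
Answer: 11/152 ≈ 0.072368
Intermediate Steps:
j(p, V) = -4 + p (j(p, V) = -4 + (p - 0*V) = -4 + (p - 1*0) = -4 + (p + 0) = -4 + p)
j(26, r)/304 = (-4 + 26)/304 = 22*(1/304) = 11/152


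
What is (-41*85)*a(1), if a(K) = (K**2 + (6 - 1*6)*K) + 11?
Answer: -41820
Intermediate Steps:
a(K) = 11 + K**2 (a(K) = (K**2 + (6 - 6)*K) + 11 = (K**2 + 0*K) + 11 = (K**2 + 0) + 11 = K**2 + 11 = 11 + K**2)
(-41*85)*a(1) = (-41*85)*(11 + 1**2) = -3485*(11 + 1) = -3485*12 = -41820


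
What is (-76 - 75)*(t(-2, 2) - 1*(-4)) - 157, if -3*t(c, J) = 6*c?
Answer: -1365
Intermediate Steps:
t(c, J) = -2*c
(-76 - 75)*(t(-2, 2) - 1*(-4)) - 157 = (-76 - 75)*(-2*(-2) - 1*(-4)) - 157 = -151*(4 + 4) - 157 = -151*8 - 157 = -1208 - 157 = -1365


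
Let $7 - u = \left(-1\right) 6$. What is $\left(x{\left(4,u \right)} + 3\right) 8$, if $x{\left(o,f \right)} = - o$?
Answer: $-8$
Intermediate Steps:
$u = 13$ ($u = 7 - \left(-1\right) 6 = 7 - -6 = 7 + 6 = 13$)
$\left(x{\left(4,u \right)} + 3\right) 8 = \left(\left(-1\right) 4 + 3\right) 8 = \left(-4 + 3\right) 8 = \left(-1\right) 8 = -8$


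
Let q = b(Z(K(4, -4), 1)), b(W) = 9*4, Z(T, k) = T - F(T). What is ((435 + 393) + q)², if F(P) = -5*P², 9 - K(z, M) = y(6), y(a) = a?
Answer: 746496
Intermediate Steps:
K(z, M) = 3 (K(z, M) = 9 - 1*6 = 9 - 6 = 3)
Z(T, k) = T + 5*T² (Z(T, k) = T - (-5)*T² = T + 5*T²)
b(W) = 36
q = 36
((435 + 393) + q)² = ((435 + 393) + 36)² = (828 + 36)² = 864² = 746496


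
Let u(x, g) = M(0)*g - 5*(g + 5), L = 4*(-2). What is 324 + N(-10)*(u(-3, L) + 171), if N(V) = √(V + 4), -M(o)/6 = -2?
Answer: 324 + 90*I*√6 ≈ 324.0 + 220.45*I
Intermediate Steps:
M(o) = 12 (M(o) = -6*(-2) = 12)
L = -8
u(x, g) = -25 + 7*g (u(x, g) = 12*g - 5*(g + 5) = 12*g - 5*(5 + g) = 12*g + (-25 - 5*g) = -25 + 7*g)
N(V) = √(4 + V)
324 + N(-10)*(u(-3, L) + 171) = 324 + √(4 - 10)*((-25 + 7*(-8)) + 171) = 324 + √(-6)*((-25 - 56) + 171) = 324 + (I*√6)*(-81 + 171) = 324 + (I*√6)*90 = 324 + 90*I*√6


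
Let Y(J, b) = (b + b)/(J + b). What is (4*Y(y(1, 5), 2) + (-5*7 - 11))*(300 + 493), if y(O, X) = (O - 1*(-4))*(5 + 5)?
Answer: -36234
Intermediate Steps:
y(O, X) = 40 + 10*O (y(O, X) = (O + 4)*10 = (4 + O)*10 = 40 + 10*O)
Y(J, b) = 2*b/(J + b) (Y(J, b) = (2*b)/(J + b) = 2*b/(J + b))
(4*Y(y(1, 5), 2) + (-5*7 - 11))*(300 + 493) = (4*(2*2/((40 + 10*1) + 2)) + (-5*7 - 11))*(300 + 493) = (4*(2*2/((40 + 10) + 2)) + (-35 - 11))*793 = (4*(2*2/(50 + 2)) - 46)*793 = (4*(2*2/52) - 46)*793 = (4*(2*2*(1/52)) - 46)*793 = (4*(1/13) - 46)*793 = (4/13 - 46)*793 = -594/13*793 = -36234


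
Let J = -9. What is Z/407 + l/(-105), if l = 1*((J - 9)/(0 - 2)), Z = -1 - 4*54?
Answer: -8816/14245 ≈ -0.61888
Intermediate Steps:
Z = -217 (Z = -1 - 216 = -217)
l = 9 (l = 1*((-9 - 9)/(0 - 2)) = 1*(-18/(-2)) = 1*(-18*(-½)) = 1*9 = 9)
Z/407 + l/(-105) = -217/407 + 9/(-105) = -217*1/407 + 9*(-1/105) = -217/407 - 3/35 = -8816/14245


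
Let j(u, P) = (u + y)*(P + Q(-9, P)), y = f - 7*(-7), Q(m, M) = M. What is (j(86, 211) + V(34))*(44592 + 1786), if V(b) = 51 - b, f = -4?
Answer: 2564657022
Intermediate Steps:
y = 45 (y = -4 - 7*(-7) = -4 + 49 = 45)
j(u, P) = 2*P*(45 + u) (j(u, P) = (u + 45)*(P + P) = (45 + u)*(2*P) = 2*P*(45 + u))
(j(86, 211) + V(34))*(44592 + 1786) = (2*211*(45 + 86) + (51 - 1*34))*(44592 + 1786) = (2*211*131 + (51 - 34))*46378 = (55282 + 17)*46378 = 55299*46378 = 2564657022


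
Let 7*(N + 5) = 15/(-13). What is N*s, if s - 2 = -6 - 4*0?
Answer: 1880/91 ≈ 20.659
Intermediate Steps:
s = -4 (s = 2 + (-6 - 4*0) = 2 + (-6 + 0) = 2 - 6 = -4)
N = -470/91 (N = -5 + (15/(-13))/7 = -5 + (15*(-1/13))/7 = -5 + (⅐)*(-15/13) = -5 - 15/91 = -470/91 ≈ -5.1648)
N*s = -470/91*(-4) = 1880/91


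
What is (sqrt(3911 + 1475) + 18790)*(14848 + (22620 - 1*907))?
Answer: 686981190 + 36561*sqrt(5386) ≈ 6.8966e+8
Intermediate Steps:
(sqrt(3911 + 1475) + 18790)*(14848 + (22620 - 1*907)) = (sqrt(5386) + 18790)*(14848 + (22620 - 907)) = (18790 + sqrt(5386))*(14848 + 21713) = (18790 + sqrt(5386))*36561 = 686981190 + 36561*sqrt(5386)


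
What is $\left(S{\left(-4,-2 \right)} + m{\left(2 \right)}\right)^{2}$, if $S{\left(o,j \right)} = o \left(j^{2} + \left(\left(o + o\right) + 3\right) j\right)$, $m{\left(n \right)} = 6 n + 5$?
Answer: $1521$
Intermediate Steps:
$m{\left(n \right)} = 5 + 6 n$
$S{\left(o,j \right)} = o \left(j^{2} + j \left(3 + 2 o\right)\right)$ ($S{\left(o,j \right)} = o \left(j^{2} + \left(2 o + 3\right) j\right) = o \left(j^{2} + \left(3 + 2 o\right) j\right) = o \left(j^{2} + j \left(3 + 2 o\right)\right)$)
$\left(S{\left(-4,-2 \right)} + m{\left(2 \right)}\right)^{2} = \left(\left(-2\right) \left(-4\right) \left(3 - 2 + 2 \left(-4\right)\right) + \left(5 + 6 \cdot 2\right)\right)^{2} = \left(\left(-2\right) \left(-4\right) \left(3 - 2 - 8\right) + \left(5 + 12\right)\right)^{2} = \left(\left(-2\right) \left(-4\right) \left(-7\right) + 17\right)^{2} = \left(-56 + 17\right)^{2} = \left(-39\right)^{2} = 1521$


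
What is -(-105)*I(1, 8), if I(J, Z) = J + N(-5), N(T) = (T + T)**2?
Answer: 10605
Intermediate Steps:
N(T) = 4*T**2 (N(T) = (2*T)**2 = 4*T**2)
I(J, Z) = 100 + J (I(J, Z) = J + 4*(-5)**2 = J + 4*25 = J + 100 = 100 + J)
-(-105)*I(1, 8) = -(-105)*(100 + 1) = -(-105)*101 = -105*(-101) = 10605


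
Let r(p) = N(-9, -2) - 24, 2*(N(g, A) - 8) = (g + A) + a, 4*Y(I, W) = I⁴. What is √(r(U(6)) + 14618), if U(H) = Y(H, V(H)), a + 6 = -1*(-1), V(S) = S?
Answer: √14594 ≈ 120.81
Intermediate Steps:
a = -5 (a = -6 - 1*(-1) = -6 + 1 = -5)
Y(I, W) = I⁴/4
U(H) = H⁴/4
N(g, A) = 11/2 + A/2 + g/2 (N(g, A) = 8 + ((g + A) - 5)/2 = 8 + ((A + g) - 5)/2 = 8 + (-5 + A + g)/2 = 8 + (-5/2 + A/2 + g/2) = 11/2 + A/2 + g/2)
r(p) = -24 (r(p) = (11/2 + (½)*(-2) + (½)*(-9)) - 24 = (11/2 - 1 - 9/2) - 24 = 0 - 24 = -24)
√(r(U(6)) + 14618) = √(-24 + 14618) = √14594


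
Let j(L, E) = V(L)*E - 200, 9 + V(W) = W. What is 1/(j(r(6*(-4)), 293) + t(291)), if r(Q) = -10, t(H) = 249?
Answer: -1/5518 ≈ -0.00018123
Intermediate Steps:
V(W) = -9 + W
j(L, E) = -200 + E*(-9 + L) (j(L, E) = (-9 + L)*E - 200 = E*(-9 + L) - 200 = -200 + E*(-9 + L))
1/(j(r(6*(-4)), 293) + t(291)) = 1/((-200 + 293*(-9 - 10)) + 249) = 1/((-200 + 293*(-19)) + 249) = 1/((-200 - 5567) + 249) = 1/(-5767 + 249) = 1/(-5518) = -1/5518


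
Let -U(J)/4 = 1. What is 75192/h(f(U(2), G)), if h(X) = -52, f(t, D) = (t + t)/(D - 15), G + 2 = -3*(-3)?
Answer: -1446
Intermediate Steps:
U(J) = -4 (U(J) = -4*1 = -4)
G = 7 (G = -2 - 3*(-3) = -2 + 9 = 7)
f(t, D) = 2*t/(-15 + D) (f(t, D) = (2*t)/(-15 + D) = 2*t/(-15 + D))
75192/h(f(U(2), G)) = 75192/(-52) = 75192*(-1/52) = -1446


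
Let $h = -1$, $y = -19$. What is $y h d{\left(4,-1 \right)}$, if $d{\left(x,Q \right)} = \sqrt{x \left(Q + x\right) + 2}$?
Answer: $19 \sqrt{14} \approx 71.092$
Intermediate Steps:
$d{\left(x,Q \right)} = \sqrt{2 + x \left(Q + x\right)}$
$y h d{\left(4,-1 \right)} = \left(-19\right) \left(-1\right) \sqrt{2 + 4^{2} - 4} = 19 \sqrt{2 + 16 - 4} = 19 \sqrt{14}$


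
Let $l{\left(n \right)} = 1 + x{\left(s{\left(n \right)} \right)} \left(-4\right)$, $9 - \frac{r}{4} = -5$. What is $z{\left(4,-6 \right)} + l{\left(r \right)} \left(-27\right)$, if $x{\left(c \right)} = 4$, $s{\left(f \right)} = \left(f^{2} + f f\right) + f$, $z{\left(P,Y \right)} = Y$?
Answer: $399$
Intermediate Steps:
$r = 56$ ($r = 36 - -20 = 36 + 20 = 56$)
$s{\left(f \right)} = f + 2 f^{2}$ ($s{\left(f \right)} = \left(f^{2} + f^{2}\right) + f = 2 f^{2} + f = f + 2 f^{2}$)
$l{\left(n \right)} = -15$ ($l{\left(n \right)} = 1 + 4 \left(-4\right) = 1 - 16 = -15$)
$z{\left(4,-6 \right)} + l{\left(r \right)} \left(-27\right) = -6 - -405 = -6 + 405 = 399$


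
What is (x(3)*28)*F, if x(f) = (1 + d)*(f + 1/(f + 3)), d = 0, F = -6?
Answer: -532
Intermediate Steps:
x(f) = f + 1/(3 + f) (x(f) = (1 + 0)*(f + 1/(f + 3)) = 1*(f + 1/(3 + f)) = f + 1/(3 + f))
(x(3)*28)*F = (((1 + 3² + 3*3)/(3 + 3))*28)*(-6) = (((1 + 9 + 9)/6)*28)*(-6) = (((⅙)*19)*28)*(-6) = ((19/6)*28)*(-6) = (266/3)*(-6) = -532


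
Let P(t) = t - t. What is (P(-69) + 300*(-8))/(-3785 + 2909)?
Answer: 200/73 ≈ 2.7397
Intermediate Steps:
P(t) = 0
(P(-69) + 300*(-8))/(-3785 + 2909) = (0 + 300*(-8))/(-3785 + 2909) = (0 - 2400)/(-876) = -2400*(-1/876) = 200/73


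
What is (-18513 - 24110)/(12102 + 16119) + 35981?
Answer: 1015377178/28221 ≈ 35980.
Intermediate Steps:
(-18513 - 24110)/(12102 + 16119) + 35981 = -42623/28221 + 35981 = 1015377178/28221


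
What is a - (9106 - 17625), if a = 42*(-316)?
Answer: -4753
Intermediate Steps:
a = -13272
a - (9106 - 17625) = -13272 - (9106 - 17625) = -13272 - 1*(-8519) = -13272 + 8519 = -4753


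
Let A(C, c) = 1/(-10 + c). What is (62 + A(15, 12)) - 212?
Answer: -299/2 ≈ -149.50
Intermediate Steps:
(62 + A(15, 12)) - 212 = (62 + 1/(-10 + 12)) - 212 = (62 + 1/2) - 212 = (62 + ½) - 212 = 125/2 - 212 = -299/2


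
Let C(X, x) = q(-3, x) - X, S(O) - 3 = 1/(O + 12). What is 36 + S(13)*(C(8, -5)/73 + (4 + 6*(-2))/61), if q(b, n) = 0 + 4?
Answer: 3944772/111325 ≈ 35.435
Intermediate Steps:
q(b, n) = 4
S(O) = 3 + 1/(12 + O) (S(O) = 3 + 1/(O + 12) = 3 + 1/(12 + O))
C(X, x) = 4 - X
36 + S(13)*(C(8, -5)/73 + (4 + 6*(-2))/61) = 36 + ((37 + 3*13)/(12 + 13))*((4 - 1*8)/73 + (4 + 6*(-2))/61) = 36 + ((37 + 39)/25)*((4 - 8)*(1/73) + (4 - 12)*(1/61)) = 36 + ((1/25)*76)*(-4*1/73 - 8*1/61) = 36 + 76*(-4/73 - 8/61)/25 = 36 + (76/25)*(-828/4453) = 36 - 62928/111325 = 3944772/111325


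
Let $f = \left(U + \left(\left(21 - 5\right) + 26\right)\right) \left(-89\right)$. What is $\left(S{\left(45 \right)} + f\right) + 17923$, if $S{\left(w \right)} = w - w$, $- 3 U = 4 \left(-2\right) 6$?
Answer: $12761$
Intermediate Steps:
$U = 16$ ($U = - \frac{4 \left(-2\right) 6}{3} = - \frac{\left(-8\right) 6}{3} = \left(- \frac{1}{3}\right) \left(-48\right) = 16$)
$S{\left(w \right)} = 0$
$f = -5162$ ($f = \left(16 + \left(\left(21 - 5\right) + 26\right)\right) \left(-89\right) = \left(16 + \left(16 + 26\right)\right) \left(-89\right) = \left(16 + 42\right) \left(-89\right) = 58 \left(-89\right) = -5162$)
$\left(S{\left(45 \right)} + f\right) + 17923 = \left(0 - 5162\right) + 17923 = -5162 + 17923 = 12761$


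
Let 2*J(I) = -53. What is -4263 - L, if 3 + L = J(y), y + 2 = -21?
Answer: -8467/2 ≈ -4233.5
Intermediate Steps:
y = -23 (y = -2 - 21 = -23)
J(I) = -53/2 (J(I) = (½)*(-53) = -53/2)
L = -59/2 (L = -3 - 53/2 = -59/2 ≈ -29.500)
-4263 - L = -4263 - 1*(-59/2) = -4263 + 59/2 = -8467/2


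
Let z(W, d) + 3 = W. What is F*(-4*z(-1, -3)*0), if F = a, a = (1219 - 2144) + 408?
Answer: 0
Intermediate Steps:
z(W, d) = -3 + W
a = -517 (a = -925 + 408 = -517)
F = -517
F*(-4*z(-1, -3)*0) = -517*(-4*(-3 - 1))*0 = -517*(-4*(-4))*0 = -8272*0 = -517*0 = 0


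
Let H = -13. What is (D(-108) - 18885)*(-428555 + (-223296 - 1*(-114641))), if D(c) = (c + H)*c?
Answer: 3124950570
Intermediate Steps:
D(c) = c*(-13 + c) (D(c) = (c - 13)*c = (-13 + c)*c = c*(-13 + c))
(D(-108) - 18885)*(-428555 + (-223296 - 1*(-114641))) = (-108*(-13 - 108) - 18885)*(-428555 + (-223296 - 1*(-114641))) = (-108*(-121) - 18885)*(-428555 + (-223296 + 114641)) = (13068 - 18885)*(-428555 - 108655) = -5817*(-537210) = 3124950570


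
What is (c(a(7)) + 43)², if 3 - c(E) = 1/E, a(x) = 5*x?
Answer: 2588881/1225 ≈ 2113.4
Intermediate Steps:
c(E) = 3 - 1/E
(c(a(7)) + 43)² = ((3 - 1/(5*7)) + 43)² = ((3 - 1/35) + 43)² = (104/35 + 43)² = (1609/35)² = 2588881/1225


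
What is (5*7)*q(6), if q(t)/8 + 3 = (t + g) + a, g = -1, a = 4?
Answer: 1680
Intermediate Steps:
q(t) = 8*t (q(t) = -24 + 8*((t - 1) + 4) = -24 + 8*((-1 + t) + 4) = -24 + 8*(3 + t) = -24 + (24 + 8*t) = 8*t)
(5*7)*q(6) = (5*7)*(8*6) = 35*48 = 1680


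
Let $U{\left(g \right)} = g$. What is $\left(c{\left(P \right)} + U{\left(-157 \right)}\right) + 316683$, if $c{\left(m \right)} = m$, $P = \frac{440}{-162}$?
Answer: $\frac{25638386}{81} \approx 3.1652 \cdot 10^{5}$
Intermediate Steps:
$P = - \frac{220}{81}$ ($P = 440 \left(- \frac{1}{162}\right) = - \frac{220}{81} \approx -2.716$)
$\left(c{\left(P \right)} + U{\left(-157 \right)}\right) + 316683 = \left(- \frac{220}{81} - 157\right) + 316683 = - \frac{12937}{81} + 316683 = \frac{25638386}{81}$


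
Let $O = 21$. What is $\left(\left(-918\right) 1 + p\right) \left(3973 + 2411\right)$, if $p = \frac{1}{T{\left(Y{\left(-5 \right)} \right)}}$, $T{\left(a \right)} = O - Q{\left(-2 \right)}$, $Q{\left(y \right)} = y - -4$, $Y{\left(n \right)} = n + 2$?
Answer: $-5860176$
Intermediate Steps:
$Y{\left(n \right)} = 2 + n$
$Q{\left(y \right)} = 4 + y$ ($Q{\left(y \right)} = y + 4 = 4 + y$)
$T{\left(a \right)} = 19$ ($T{\left(a \right)} = 21 - \left(4 - 2\right) = 21 - 2 = 19$)
$p = \frac{1}{19} \approx 0.052632$
$\left(\left(-918\right) 1 + p\right) \left(3973 + 2411\right) = \left(\left(-918\right) 1 + \frac{1}{19}\right) \left(3973 + 2411\right) = \left(-918 + \frac{1}{19}\right) 6384 = \left(- \frac{17441}{19}\right) 6384 = -5860176$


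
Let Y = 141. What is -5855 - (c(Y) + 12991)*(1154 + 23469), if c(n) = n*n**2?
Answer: -69343593931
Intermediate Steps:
c(n) = n**3
-5855 - (c(Y) + 12991)*(1154 + 23469) = -5855 - (141**3 + 12991)*(1154 + 23469) = -5855 - (2803221 + 12991)*24623 = -5855 - 2816212*24623 = -5855 - 1*69343588076 = -5855 - 69343588076 = -69343593931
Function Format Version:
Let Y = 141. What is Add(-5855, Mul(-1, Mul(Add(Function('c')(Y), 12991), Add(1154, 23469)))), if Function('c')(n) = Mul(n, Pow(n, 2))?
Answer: -69343593931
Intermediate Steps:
Function('c')(n) = Pow(n, 3)
Add(-5855, Mul(-1, Mul(Add(Function('c')(Y), 12991), Add(1154, 23469)))) = Add(-5855, Mul(-1, Mul(Add(Pow(141, 3), 12991), Add(1154, 23469)))) = Add(-5855, Mul(-1, Mul(Add(2803221, 12991), 24623))) = Add(-5855, Mul(-1, Mul(2816212, 24623))) = Add(-5855, Mul(-1, 69343588076)) = Add(-5855, -69343588076) = -69343593931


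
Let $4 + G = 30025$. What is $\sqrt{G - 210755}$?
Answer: $i \sqrt{180734} \approx 425.13 i$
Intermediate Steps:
$G = 30021$ ($G = -4 + 30025 = 30021$)
$\sqrt{G - 210755} = \sqrt{30021 - 210755} = \sqrt{-180734} = i \sqrt{180734}$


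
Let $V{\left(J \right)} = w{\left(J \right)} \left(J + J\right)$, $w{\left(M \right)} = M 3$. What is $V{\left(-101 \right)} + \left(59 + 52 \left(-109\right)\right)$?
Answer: $55597$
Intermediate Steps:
$w{\left(M \right)} = 3 M$
$V{\left(J \right)} = 6 J^{2}$ ($V{\left(J \right)} = 3 J \left(J + J\right) = 3 J 2 J = 6 J^{2}$)
$V{\left(-101 \right)} + \left(59 + 52 \left(-109\right)\right) = 6 \left(-101\right)^{2} + \left(59 + 52 \left(-109\right)\right) = 6 \cdot 10201 + \left(59 - 5668\right) = 61206 - 5609 = 55597$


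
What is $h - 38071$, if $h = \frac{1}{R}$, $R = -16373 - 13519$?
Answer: $- \frac{1138018333}{29892} \approx -38071.0$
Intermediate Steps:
$R = -29892$
$h = - \frac{1}{29892}$ ($h = \frac{1}{-29892} = - \frac{1}{29892} \approx -3.3454 \cdot 10^{-5}$)
$h - 38071 = - \frac{1}{29892} - 38071 = - \frac{1138018333}{29892}$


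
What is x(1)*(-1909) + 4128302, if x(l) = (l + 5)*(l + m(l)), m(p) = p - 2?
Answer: 4128302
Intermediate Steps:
m(p) = -2 + p
x(l) = (-2 + 2*l)*(5 + l) (x(l) = (l + 5)*(l + (-2 + l)) = (5 + l)*(-2 + 2*l) = (-2 + 2*l)*(5 + l))
x(1)*(-1909) + 4128302 = (-10 + 2*1² + 8*1)*(-1909) + 4128302 = (-10 + 2*1 + 8)*(-1909) + 4128302 = (-10 + 2 + 8)*(-1909) + 4128302 = 0*(-1909) + 4128302 = 0 + 4128302 = 4128302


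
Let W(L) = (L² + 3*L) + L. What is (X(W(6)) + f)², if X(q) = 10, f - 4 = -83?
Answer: 4761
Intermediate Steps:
f = -79 (f = 4 - 83 = -79)
W(L) = L² + 4*L
(X(W(6)) + f)² = (10 - 79)² = (-69)² = 4761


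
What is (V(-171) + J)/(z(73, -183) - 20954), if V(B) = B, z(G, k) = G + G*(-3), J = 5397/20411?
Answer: 871221/107668025 ≈ 0.0080917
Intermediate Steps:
J = 5397/20411 (J = 5397*(1/20411) = 5397/20411 ≈ 0.26442)
z(G, k) = -2*G (z(G, k) = G - 3*G = -2*G)
(V(-171) + J)/(z(73, -183) - 20954) = (-171 + 5397/20411)/(-2*73 - 20954) = -3484884/(20411*(-146 - 20954)) = -3484884/20411/(-21100) = -3484884/20411*(-1/21100) = 871221/107668025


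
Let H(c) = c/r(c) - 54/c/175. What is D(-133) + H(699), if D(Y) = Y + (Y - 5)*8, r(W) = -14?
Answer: -14992723/11650 ≈ -1286.9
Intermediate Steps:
D(Y) = -40 + 9*Y (D(Y) = Y + (-5 + Y)*8 = Y + (-40 + 8*Y) = -40 + 9*Y)
H(c) = -54/(175*c) - c/14 (H(c) = c/(-14) - 54/c/175 = c*(-1/14) - 54/c*(1/175) = -c/14 - 54/(175*c) = -54/(175*c) - c/14)
D(-133) + H(699) = (-40 + 9*(-133)) + (-54/175/699 - 1/14*699) = (-40 - 1197) + (-54/175*1/699 - 699/14) = -1237 + (-18/40775 - 699/14) = -1237 - 581673/11650 = -14992723/11650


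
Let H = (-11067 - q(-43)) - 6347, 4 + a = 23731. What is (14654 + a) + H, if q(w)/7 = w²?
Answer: 8024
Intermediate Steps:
a = 23727 (a = -4 + 23731 = 23727)
q(w) = 7*w²
H = -30357 (H = (-11067 - 7*(-43)²) - 6347 = (-11067 - 7*1849) - 6347 = (-11067 - 1*12943) - 6347 = (-11067 - 12943) - 6347 = -24010 - 6347 = -30357)
(14654 + a) + H = (14654 + 23727) - 30357 = 38381 - 30357 = 8024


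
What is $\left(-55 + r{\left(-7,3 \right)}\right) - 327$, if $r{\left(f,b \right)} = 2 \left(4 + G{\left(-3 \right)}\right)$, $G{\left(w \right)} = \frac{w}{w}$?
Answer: $-372$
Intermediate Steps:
$G{\left(w \right)} = 1$
$r{\left(f,b \right)} = 10$ ($r{\left(f,b \right)} = 2 \left(4 + 1\right) = 2 \cdot 5 = 10$)
$\left(-55 + r{\left(-7,3 \right)}\right) - 327 = \left(-55 + 10\right) - 327 = -45 - 327 = -372$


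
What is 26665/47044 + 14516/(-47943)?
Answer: 595509391/2255430492 ≈ 0.26403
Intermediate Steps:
26665/47044 + 14516/(-47943) = 26665*(1/47044) + 14516*(-1/47943) = 26665/47044 - 14516/47943 = 595509391/2255430492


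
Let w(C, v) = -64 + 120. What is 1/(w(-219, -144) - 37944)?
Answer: -1/37888 ≈ -2.6394e-5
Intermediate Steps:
w(C, v) = 56
1/(w(-219, -144) - 37944) = 1/(56 - 37944) = 1/(-37888) = -1/37888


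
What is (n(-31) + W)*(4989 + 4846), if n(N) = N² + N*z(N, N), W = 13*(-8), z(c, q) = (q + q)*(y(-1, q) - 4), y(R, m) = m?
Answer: -653171855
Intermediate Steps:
z(c, q) = 2*q*(-4 + q) (z(c, q) = (q + q)*(q - 4) = (2*q)*(-4 + q) = 2*q*(-4 + q))
W = -104
n(N) = N² + 2*N²*(-4 + N) (n(N) = N² + N*(2*N*(-4 + N)) = N² + 2*N²*(-4 + N))
(n(-31) + W)*(4989 + 4846) = ((-31)²*(-7 + 2*(-31)) - 104)*(4989 + 4846) = (961*(-7 - 62) - 104)*9835 = (961*(-69) - 104)*9835 = (-66309 - 104)*9835 = -66413*9835 = -653171855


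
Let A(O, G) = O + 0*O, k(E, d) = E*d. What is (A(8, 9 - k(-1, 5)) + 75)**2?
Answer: 6889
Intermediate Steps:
A(O, G) = O (A(O, G) = O + 0 = O)
(A(8, 9 - k(-1, 5)) + 75)**2 = (8 + 75)**2 = 83**2 = 6889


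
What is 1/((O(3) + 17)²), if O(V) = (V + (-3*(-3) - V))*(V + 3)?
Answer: 1/5041 ≈ 0.00019837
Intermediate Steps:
O(V) = 27 + 9*V (O(V) = (V + (9 - V))*(3 + V) = 9*(3 + V) = 27 + 9*V)
1/((O(3) + 17)²) = 1/(((27 + 9*3) + 17)²) = 1/(((27 + 27) + 17)²) = 1/((54 + 17)²) = 1/(71²) = 1/5041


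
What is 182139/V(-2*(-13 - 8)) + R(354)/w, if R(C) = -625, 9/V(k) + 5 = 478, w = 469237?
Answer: 13475195767138/1407711 ≈ 9.5724e+6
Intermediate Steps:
V(k) = 9/473 (V(k) = 9/(-5 + 478) = 9/473)
182139/V(-2*(-13 - 8)) + R(354)/w = 182139/(9/473) - 625/469237 = 182139*(473/9) - 625*1/469237 = 28717249/3 - 625/469237 = 13475195767138/1407711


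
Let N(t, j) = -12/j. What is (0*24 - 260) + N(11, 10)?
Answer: -1306/5 ≈ -261.20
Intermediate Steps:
(0*24 - 260) + N(11, 10) = (0*24 - 260) - 12/10 = (0 - 260) - 12*⅒ = -260 - 6/5 = -1306/5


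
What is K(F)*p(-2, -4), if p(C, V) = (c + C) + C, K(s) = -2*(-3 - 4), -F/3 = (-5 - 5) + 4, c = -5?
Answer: -126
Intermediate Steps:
F = 18 (F = -3*((-5 - 5) + 4) = -3*(-10 + 4) = -3*(-6) = 18)
K(s) = 14 (K(s) = -2*(-7) = 14)
p(C, V) = -5 + 2*C (p(C, V) = (-5 + C) + C = -5 + 2*C)
K(F)*p(-2, -4) = 14*(-5 + 2*(-2)) = 14*(-5 - 4) = 14*(-9) = -126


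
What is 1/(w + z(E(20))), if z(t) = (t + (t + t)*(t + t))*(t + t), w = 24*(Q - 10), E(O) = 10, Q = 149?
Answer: 1/11536 ≈ 8.6685e-5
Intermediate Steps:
w = 3336 (w = 24*(149 - 10) = 24*139 = 3336)
z(t) = 2*t*(t + 4*t²) (z(t) = (t + (2*t)*(2*t))*(2*t) = (t + 4*t²)*(2*t) = 2*t*(t + 4*t²))
1/(w + z(E(20))) = 1/(3336 + 10²*(2 + 8*10)) = 1/(3336 + 100*(2 + 80)) = 1/(3336 + 100*82) = 1/(3336 + 8200) = 1/11536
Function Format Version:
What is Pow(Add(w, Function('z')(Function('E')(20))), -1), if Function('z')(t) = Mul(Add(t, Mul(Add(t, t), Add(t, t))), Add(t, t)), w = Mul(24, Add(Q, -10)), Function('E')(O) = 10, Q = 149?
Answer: Rational(1, 11536) ≈ 8.6685e-5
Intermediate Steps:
w = 3336 (w = Mul(24, Add(149, -10)) = Mul(24, 139) = 3336)
Function('z')(t) = Mul(2, t, Add(t, Mul(4, Pow(t, 2)))) (Function('z')(t) = Mul(Add(t, Mul(Mul(2, t), Mul(2, t))), Mul(2, t)) = Mul(Add(t, Mul(4, Pow(t, 2))), Mul(2, t)) = Mul(2, t, Add(t, Mul(4, Pow(t, 2)))))
Pow(Add(w, Function('z')(Function('E')(20))), -1) = Pow(Add(3336, Mul(Pow(10, 2), Add(2, Mul(8, 10)))), -1) = Pow(Add(3336, Mul(100, Add(2, 80))), -1) = Pow(Add(3336, Mul(100, 82)), -1) = Pow(Add(3336, 8200), -1) = Pow(11536, -1) = Rational(1, 11536)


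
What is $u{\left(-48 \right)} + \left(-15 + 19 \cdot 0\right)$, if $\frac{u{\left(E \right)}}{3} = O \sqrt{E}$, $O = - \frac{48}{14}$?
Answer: $-15 - \frac{288 i \sqrt{3}}{7} \approx -15.0 - 71.261 i$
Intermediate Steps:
$O = - \frac{24}{7}$ ($O = \left(-48\right) \frac{1}{14} = - \frac{24}{7} \approx -3.4286$)
$u{\left(E \right)} = - \frac{72 \sqrt{E}}{7}$ ($u{\left(E \right)} = 3 \left(- \frac{24 \sqrt{E}}{7}\right) = - \frac{72 \sqrt{E}}{7}$)
$u{\left(-48 \right)} + \left(-15 + 19 \cdot 0\right) = - \frac{72 \sqrt{-48}}{7} + \left(-15 + 19 \cdot 0\right) = - \frac{72 \cdot 4 i \sqrt{3}}{7} + \left(-15 + 0\right) = - \frac{288 i \sqrt{3}}{7} - 15 = -15 - \frac{288 i \sqrt{3}}{7}$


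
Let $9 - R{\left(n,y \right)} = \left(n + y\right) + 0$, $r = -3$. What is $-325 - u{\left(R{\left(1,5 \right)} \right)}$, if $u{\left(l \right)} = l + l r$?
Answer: $-319$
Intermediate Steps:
$R{\left(n,y \right)} = 9 - n - y$ ($R{\left(n,y \right)} = 9 - \left(\left(n + y\right) + 0\right) = 9 - \left(n + y\right) = 9 - n - y$)
$u{\left(l \right)} = - 2 l$ ($u{\left(l \right)} = l + l \left(-3\right) = l - 3 l = - 2 l$)
$-325 - u{\left(R{\left(1,5 \right)} \right)} = -325 - - 2 \left(9 - 1 - 5\right) = -325 - \left(-2\right) 3 = -325 - -6 = -325 + 6 = -319$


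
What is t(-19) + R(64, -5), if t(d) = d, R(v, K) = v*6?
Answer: 365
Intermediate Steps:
R(v, K) = 6*v
t(-19) + R(64, -5) = -19 + 6*64 = -19 + 384 = 365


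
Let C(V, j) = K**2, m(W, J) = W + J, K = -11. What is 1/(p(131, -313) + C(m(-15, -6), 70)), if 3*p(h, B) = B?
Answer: 3/50 ≈ 0.060000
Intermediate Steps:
p(h, B) = B/3
m(W, J) = J + W
C(V, j) = 121 (C(V, j) = (-11)**2 = 121)
1/(p(131, -313) + C(m(-15, -6), 70)) = 1/((1/3)*(-313) + 121) = 1/(-313/3 + 121) = 1/(50/3) = 3/50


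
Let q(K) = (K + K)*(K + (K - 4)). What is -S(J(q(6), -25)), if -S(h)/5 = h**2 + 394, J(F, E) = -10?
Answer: 2470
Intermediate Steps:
q(K) = 2*K*(-4 + 2*K) (q(K) = (2*K)*(K + (-4 + K)) = (2*K)*(-4 + 2*K) = 2*K*(-4 + 2*K))
S(h) = -1970 - 5*h**2 (S(h) = -5*(h**2 + 394) = -5*(394 + h**2) = -1970 - 5*h**2)
-S(J(q(6), -25)) = -(-1970 - 5*(-10)**2) = -(-1970 - 5*100) = -(-1970 - 500) = -1*(-2470) = 2470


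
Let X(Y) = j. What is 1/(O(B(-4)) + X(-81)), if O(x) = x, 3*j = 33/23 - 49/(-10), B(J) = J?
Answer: -690/1303 ≈ -0.52955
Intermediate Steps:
j = 1457/690 (j = (33/23 - 49/(-10))/3 = (33*(1/23) - 49*(-⅒))/3 = (33/23 + 49/10)/3 = (⅓)*(1457/230) = 1457/690 ≈ 2.1116)
X(Y) = 1457/690
1/(O(B(-4)) + X(-81)) = 1/(-4 + 1457/690) = 1/(-1303/690) = -690/1303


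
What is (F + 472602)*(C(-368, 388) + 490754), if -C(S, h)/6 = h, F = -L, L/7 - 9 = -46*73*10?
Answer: 345609749174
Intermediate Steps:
L = -234997 (L = 63 + 7*(-46*73*10) = 63 + 7*(-3358*10) = 63 + 7*(-33580) = 63 - 235060 = -234997)
F = 234997 (F = -1*(-234997) = 234997)
C(S, h) = -6*h
(F + 472602)*(C(-368, 388) + 490754) = (234997 + 472602)*(-6*388 + 490754) = 707599*(-2328 + 490754) = 707599*488426 = 345609749174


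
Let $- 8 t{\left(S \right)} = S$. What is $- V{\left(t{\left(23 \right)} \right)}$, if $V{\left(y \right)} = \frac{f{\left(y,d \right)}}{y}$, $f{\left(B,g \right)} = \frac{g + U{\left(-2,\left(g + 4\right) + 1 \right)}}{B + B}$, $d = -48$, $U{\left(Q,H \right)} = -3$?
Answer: $\frac{1632}{529} \approx 3.0851$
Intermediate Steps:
$t{\left(S \right)} = - \frac{S}{8}$
$f{\left(B,g \right)} = \frac{-3 + g}{2 B}$ ($f{\left(B,g \right)} = \frac{g - 3}{B + B} = \frac{-3 + g}{2 B}$)
$V{\left(y \right)} = - \frac{51}{2 y^{2}}$ ($V{\left(y \right)} = \frac{\frac{1}{2} \frac{1}{y} \left(-3 - 48\right)}{y} = \frac{\frac{1}{2} \frac{1}{y} \left(-51\right)}{y} = \frac{\left(- \frac{51}{2}\right) \frac{1}{y}}{y} = - \frac{51}{2 y^{2}}$)
$- V{\left(t{\left(23 \right)} \right)} = - \frac{-51}{2 \cdot \frac{529}{64}} = - \frac{\left(-51\right) 64}{2 \cdot 529} = \left(-1\right) \left(- \frac{1632}{529}\right) = \frac{1632}{529}$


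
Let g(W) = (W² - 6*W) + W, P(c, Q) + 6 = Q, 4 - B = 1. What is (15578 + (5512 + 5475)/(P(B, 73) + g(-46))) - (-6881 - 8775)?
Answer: 75378629/2413 ≈ 31239.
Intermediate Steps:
B = 3 (B = 4 - 1*1 = 4 - 1 = 3)
P(c, Q) = -6 + Q
g(W) = W² - 5*W
(15578 + (5512 + 5475)/(P(B, 73) + g(-46))) - (-6881 - 8775) = (15578 + (5512 + 5475)/((-6 + 73) - 46*(-5 - 46))) - (-6881 - 8775) = (15578 + 10987/(67 - 46*(-51))) - 1*(-15656) = (15578 + 10987/(67 + 2346)) + 15656 = (15578 + 10987/2413) + 15656 = 37600701/2413 + 15656 = 75378629/2413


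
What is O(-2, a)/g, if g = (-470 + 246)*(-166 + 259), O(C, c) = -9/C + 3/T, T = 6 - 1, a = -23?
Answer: -17/69440 ≈ -0.00024482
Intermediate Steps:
T = 5
O(C, c) = ⅗ - 9/C (O(C, c) = -9/C + 3/5 = -9/C + 3*(⅕) = -9/C + ⅗ = ⅗ - 9/C)
g = -20832 (g = -224*93 = -20832)
O(-2, a)/g = (⅗ - 9/(-2))/(-20832) = (⅗ - 9*(-½))*(-1/20832) = (⅗ + 9/2)*(-1/20832) = (51/10)*(-1/20832) = -17/69440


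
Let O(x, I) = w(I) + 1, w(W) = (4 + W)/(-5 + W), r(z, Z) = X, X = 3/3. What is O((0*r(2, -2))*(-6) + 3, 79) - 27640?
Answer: -2045203/74 ≈ -27638.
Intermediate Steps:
X = 1 (X = 3*(1/3) = 1)
r(z, Z) = 1
w(W) = (4 + W)/(-5 + W)
O(x, I) = 1 + (4 + I)/(-5 + I) (O(x, I) = (4 + I)/(-5 + I) + 1 = 1 + (4 + I)/(-5 + I))
O((0*r(2, -2))*(-6) + 3, 79) - 27640 = (-1 + 2*79)/(-5 + 79) - 27640 = (-1 + 158)/74 - 27640 = (1/74)*157 - 27640 = 157/74 - 27640 = -2045203/74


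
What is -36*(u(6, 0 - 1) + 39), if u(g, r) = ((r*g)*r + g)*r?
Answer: -972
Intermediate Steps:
u(g, r) = r*(g + g*r²) (u(g, r) = ((g*r)*r + g)*r = (g*r² + g)*r = (g + g*r²)*r = r*(g + g*r²))
-36*(u(6, 0 - 1) + 39) = -36*(6*(0 - 1)*(1 + (0 - 1)²) + 39) = -36*(6*(-1)*(1 + (-1)²) + 39) = -36*(6*(-1)*(1 + 1) + 39) = -36*(6*(-1)*2 + 39) = -36*(-12 + 39) = -36*27 = -972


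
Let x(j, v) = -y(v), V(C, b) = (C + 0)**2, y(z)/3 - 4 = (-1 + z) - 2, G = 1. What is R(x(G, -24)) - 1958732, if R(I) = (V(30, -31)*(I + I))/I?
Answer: -1956932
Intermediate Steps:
y(z) = 3 + 3*z (y(z) = 12 + 3*((-1 + z) - 2) = 12 + 3*(-3 + z) = 12 + (-9 + 3*z) = 3 + 3*z)
V(C, b) = C**2
x(j, v) = -3 - 3*v (x(j, v) = -(3 + 3*v) = -3 - 3*v)
R(I) = 1800 (R(I) = (30**2*(I + I))/I = (900*(2*I))/I = (1800*I)/I = 1800)
R(x(G, -24)) - 1958732 = 1800 - 1958732 = -1956932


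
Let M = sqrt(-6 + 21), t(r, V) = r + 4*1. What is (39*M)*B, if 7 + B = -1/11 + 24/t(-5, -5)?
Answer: -13338*sqrt(15)/11 ≈ -4696.2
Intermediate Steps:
t(r, V) = 4 + r (t(r, V) = r + 4 = 4 + r)
B = -342/11 (B = -7 + (-1/11 + 24/(4 - 5)) = -7 + (-1*1/11 + 24/(-1)) = -7 + (-1/11 + 24*(-1)) = -7 + (-1/11 - 24) = -7 - 265/11 = -342/11 ≈ -31.091)
M = sqrt(15) ≈ 3.8730
(39*M)*B = (39*sqrt(15))*(-342/11) = -13338*sqrt(15)/11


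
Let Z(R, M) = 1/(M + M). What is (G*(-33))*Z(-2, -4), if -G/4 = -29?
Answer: 957/2 ≈ 478.50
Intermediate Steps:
G = 116 (G = -4*(-29) = 116)
Z(R, M) = 1/(2*M)
(G*(-33))*Z(-2, -4) = (116*(-33))*((½)/(-4)) = -1914*(-1)/4 = -3828*(-⅛) = 957/2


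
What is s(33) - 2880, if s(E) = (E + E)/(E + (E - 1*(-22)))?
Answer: -11517/4 ≈ -2879.3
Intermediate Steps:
s(E) = 2*E/(22 + 2*E) (s(E) = (2*E)/(E + (E + 22)) = (2*E)/(E + (22 + E)) = (2*E)/(22 + 2*E) = 2*E/(22 + 2*E))
s(33) - 2880 = 33/(11 + 33) - 2880 = 33/44 - 2880 = 33*(1/44) - 2880 = ¾ - 2880 = -11517/4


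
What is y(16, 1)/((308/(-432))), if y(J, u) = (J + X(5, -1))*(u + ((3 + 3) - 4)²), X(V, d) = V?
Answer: -1620/11 ≈ -147.27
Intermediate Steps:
y(J, u) = (4 + u)*(5 + J) (y(J, u) = (J + 5)*(u + ((3 + 3) - 4)²) = (5 + J)*(u + (6 - 4)²) = (5 + J)*(u + 2²) = (5 + J)*(u + 4) = (5 + J)*(4 + u) = (4 + u)*(5 + J))
y(16, 1)/((308/(-432))) = (20 + 4*16 + 5*1 + 16*1)/((308/(-432))) = (20 + 64 + 5 + 16)/((308*(-1/432))) = 105/(-77/108) = 105*(-108/77) = -1620/11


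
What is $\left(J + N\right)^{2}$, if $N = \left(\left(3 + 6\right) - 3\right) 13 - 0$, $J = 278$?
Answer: $126736$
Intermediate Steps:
$N = 78$ ($N = \left(9 - 3\right) 13 + 0 = 6 \cdot 13 + 0 = 78 + 0 = 78$)
$\left(J + N\right)^{2} = \left(278 + 78\right)^{2} = 356^{2} = 126736$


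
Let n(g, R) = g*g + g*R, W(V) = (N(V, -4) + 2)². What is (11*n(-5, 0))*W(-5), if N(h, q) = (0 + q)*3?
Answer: 27500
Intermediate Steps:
N(h, q) = 3*q (N(h, q) = q*3 = 3*q)
W(V) = 100 (W(V) = (3*(-4) + 2)² = (-12 + 2)² = (-10)² = 100)
n(g, R) = g² + R*g
(11*n(-5, 0))*W(-5) = (11*(-5*(0 - 5)))*100 = (11*(-5*(-5)))*100 = (11*25)*100 = 275*100 = 27500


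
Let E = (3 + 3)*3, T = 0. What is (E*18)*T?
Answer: 0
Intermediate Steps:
E = 18 (E = 6*3 = 18)
(E*18)*T = (18*18)*0 = 324*0 = 0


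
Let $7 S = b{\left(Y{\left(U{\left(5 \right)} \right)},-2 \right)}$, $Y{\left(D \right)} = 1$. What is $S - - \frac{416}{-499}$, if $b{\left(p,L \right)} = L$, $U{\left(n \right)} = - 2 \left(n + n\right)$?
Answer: $- \frac{3910}{3493} \approx -1.1194$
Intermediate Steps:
$U{\left(n \right)} = - 4 n$ ($U{\left(n \right)} = - 2 \cdot 2 n = - 4 n$)
$S = - \frac{2}{7}$ ($S = \frac{1}{7} \left(-2\right) = - \frac{2}{7} \approx -0.28571$)
$S - - \frac{416}{-499} = - \frac{2}{7} - - \frac{416}{-499} = - \frac{2}{7} - \left(-416\right) \left(- \frac{1}{499}\right) = - \frac{2}{7} - \frac{416}{499} = - \frac{3910}{3493}$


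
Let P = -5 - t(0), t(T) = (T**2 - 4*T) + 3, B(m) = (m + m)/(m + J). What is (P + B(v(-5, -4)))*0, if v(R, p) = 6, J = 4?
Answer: 0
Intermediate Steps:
B(m) = 2*m/(4 + m) (B(m) = (m + m)/(m + 4) = (2*m)/(4 + m) = 2*m/(4 + m))
t(T) = 3 + T**2 - 4*T
P = -8 (P = -5 - (3 + 0**2 - 4*0) = -5 - (3 + 0 + 0) = -5 - 1*3 = -5 - 3 = -8)
(P + B(v(-5, -4)))*0 = (-8 + 2*6/(4 + 6))*0 = (-8 + 2*6/10)*0 = (-8 + 2*6*(1/10))*0 = (-8 + 6/5)*0 = -34/5*0 = 0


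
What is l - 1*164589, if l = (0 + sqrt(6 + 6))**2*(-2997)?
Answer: -200553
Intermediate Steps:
l = -35964 (l = (0 + sqrt(12))**2*(-2997) = (0 + 2*sqrt(3))**2*(-2997) = (2*sqrt(3))**2*(-2997) = 12*(-2997) = -35964)
l - 1*164589 = -35964 - 1*164589 = -35964 - 164589 = -200553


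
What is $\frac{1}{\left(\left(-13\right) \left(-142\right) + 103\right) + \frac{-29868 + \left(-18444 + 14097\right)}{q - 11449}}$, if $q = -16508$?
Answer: $\frac{9319}{18174136} \approx 0.00051276$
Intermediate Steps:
$\frac{1}{\left(\left(-13\right) \left(-142\right) + 103\right) + \frac{-29868 + \left(-18444 + 14097\right)}{q - 11449}} = \frac{1}{\left(\left(-13\right) \left(-142\right) + 103\right) + \frac{-29868 + \left(-18444 + 14097\right)}{-16508 - 11449}} = \frac{1}{\left(1846 + 103\right) + \frac{-29868 - 4347}{-27957}} = \frac{1}{1949 - - \frac{11405}{9319}} = \frac{1}{1949 + \frac{11405}{9319}} = \frac{1}{\frac{18174136}{9319}} = \frac{9319}{18174136}$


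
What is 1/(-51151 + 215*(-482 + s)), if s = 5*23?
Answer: -1/130056 ≈ -7.6890e-6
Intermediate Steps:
s = 115
1/(-51151 + 215*(-482 + s)) = 1/(-51151 + 215*(-482 + 115)) = 1/(-51151 + 215*(-367)) = 1/(-51151 - 78905) = 1/(-130056) = -1/130056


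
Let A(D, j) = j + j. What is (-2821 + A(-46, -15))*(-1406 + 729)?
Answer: 1930127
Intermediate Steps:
A(D, j) = 2*j
(-2821 + A(-46, -15))*(-1406 + 729) = (-2821 + 2*(-15))*(-1406 + 729) = (-2821 - 30)*(-677) = -2851*(-677) = 1930127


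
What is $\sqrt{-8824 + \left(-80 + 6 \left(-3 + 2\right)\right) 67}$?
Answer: $i \sqrt{14586} \approx 120.77 i$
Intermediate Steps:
$\sqrt{-8824 + \left(-80 + 6 \left(-3 + 2\right)\right) 67} = \sqrt{-8824 + \left(-80 + 6 \left(-1\right)\right) 67} = \sqrt{-8824 + \left(-80 - 6\right) 67} = \sqrt{-8824 - 5762} = \sqrt{-14586} = i \sqrt{14586}$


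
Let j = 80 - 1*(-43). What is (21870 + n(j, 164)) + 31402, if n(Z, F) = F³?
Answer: 4464216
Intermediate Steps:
j = 123 (j = 80 + 43 = 123)
(21870 + n(j, 164)) + 31402 = (21870 + 164³) + 31402 = (21870 + 4410944) + 31402 = 4432814 + 31402 = 4464216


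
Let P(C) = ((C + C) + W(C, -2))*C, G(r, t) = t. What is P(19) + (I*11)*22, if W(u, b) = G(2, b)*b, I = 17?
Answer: 4912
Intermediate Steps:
W(u, b) = b² (W(u, b) = b*b = b²)
P(C) = C*(4 + 2*C) (P(C) = ((C + C) + (-2)²)*C = (2*C + 4)*C = (4 + 2*C)*C = C*(4 + 2*C))
P(19) + (I*11)*22 = 2*19*(2 + 19) + (17*11)*22 = 2*19*21 + 187*22 = 798 + 4114 = 4912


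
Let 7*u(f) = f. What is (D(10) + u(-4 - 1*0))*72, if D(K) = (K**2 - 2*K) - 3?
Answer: 38520/7 ≈ 5502.9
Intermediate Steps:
u(f) = f/7
D(K) = -3 + K**2 - 2*K
(D(10) + u(-4 - 1*0))*72 = ((-3 + 10**2 - 2*10) + (-4 - 1*0)/7)*72 = ((-3 + 100 - 20) + (-4 + 0)/7)*72 = (77 + (1/7)*(-4))*72 = (77 - 4/7)*72 = (535/7)*72 = 38520/7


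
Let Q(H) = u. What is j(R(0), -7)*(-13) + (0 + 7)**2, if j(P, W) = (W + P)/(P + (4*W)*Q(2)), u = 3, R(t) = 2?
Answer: 3953/82 ≈ 48.207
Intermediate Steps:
Q(H) = 3
j(P, W) = (P + W)/(P + 12*W) (j(P, W) = (W + P)/(P + (4*W)*3) = (P + W)/(P + 12*W))
j(R(0), -7)*(-13) + (0 + 7)**2 = ((2 - 7)/(2 + 12*(-7)))*(-13) + (0 + 7)**2 = (-5/(2 - 84))*(-13) + 7**2 = (-5/(-82))*(-13) + 49 = -1/82*(-5)*(-13) + 49 = (5/82)*(-13) + 49 = -65/82 + 49 = 3953/82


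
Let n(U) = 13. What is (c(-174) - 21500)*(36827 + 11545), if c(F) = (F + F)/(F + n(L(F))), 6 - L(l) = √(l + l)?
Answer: -167422844544/161 ≈ -1.0399e+9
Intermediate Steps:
L(l) = 6 - √2*√l (L(l) = 6 - √(l + l) = 6 - √(2*l) = 6 - √2*√l)
c(F) = 2*F/(13 + F) (c(F) = (F + F)/(F + 13) = (2*F)/(13 + F) = 2*F/(13 + F))
(c(-174) - 21500)*(36827 + 11545) = (2*(-174)/(13 - 174) - 21500)*(36827 + 11545) = (2*(-174)/(-161) - 21500)*48372 = (2*(-174)*(-1/161) - 21500)*48372 = (348/161 - 21500)*48372 = -3461152/161*48372 = -167422844544/161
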